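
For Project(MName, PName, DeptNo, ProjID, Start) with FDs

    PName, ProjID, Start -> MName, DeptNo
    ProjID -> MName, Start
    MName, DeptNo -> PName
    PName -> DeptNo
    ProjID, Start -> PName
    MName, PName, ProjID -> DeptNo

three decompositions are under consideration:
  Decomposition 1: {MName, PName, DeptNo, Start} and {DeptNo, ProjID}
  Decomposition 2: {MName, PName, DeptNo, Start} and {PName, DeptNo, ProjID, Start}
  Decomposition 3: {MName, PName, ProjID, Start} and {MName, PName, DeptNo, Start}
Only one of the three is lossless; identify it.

Decomposition 1: common = {DeptNo}, closure = {DeptNo} → lossy.
Decomposition 2: common = {PName, DeptNo, Start}, closure = {PName, DeptNo, Start} → lossy.
Decomposition 3: common = {MName, PName, Start}, closure = {MName, PName, DeptNo, Start} → lossless.

Decomposition 3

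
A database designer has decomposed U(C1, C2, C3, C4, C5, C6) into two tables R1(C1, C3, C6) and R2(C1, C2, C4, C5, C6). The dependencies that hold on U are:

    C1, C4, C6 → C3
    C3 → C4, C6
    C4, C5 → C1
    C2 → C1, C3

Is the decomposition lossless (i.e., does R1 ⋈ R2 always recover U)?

Common attributes: R1 ∩ R2 = {C1, C6}.
No dependency enlarges {C1, C6}, so (C1, C6)⁺ = {C1, C6}.
The closure contains neither all of R1 = {C1, C3, C6} nor all of R2 = {C1, C2, C4, C5, C6}, so the common attributes are not a superkey of either fragment. The join is lossy.

No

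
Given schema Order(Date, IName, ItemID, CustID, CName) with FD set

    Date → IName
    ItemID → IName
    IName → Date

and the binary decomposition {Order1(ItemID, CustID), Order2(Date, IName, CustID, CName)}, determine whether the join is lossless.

Common attributes: Order1 ∩ Order2 = {CustID}.
No dependency enlarges {CustID}, so (CustID)⁺ = {CustID}.
The closure contains neither all of Order1 = {ItemID, CustID} nor all of Order2 = {Date, IName, CustID, CName}, so the common attributes are not a superkey of either fragment. The join is lossy.

No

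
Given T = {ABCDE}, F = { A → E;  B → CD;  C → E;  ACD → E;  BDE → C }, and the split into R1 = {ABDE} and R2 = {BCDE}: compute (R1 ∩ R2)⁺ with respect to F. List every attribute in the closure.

R1 ∩ R2 = {BDE}.
B → CD applies, adding C
Closure: {BCDE}.

BCDE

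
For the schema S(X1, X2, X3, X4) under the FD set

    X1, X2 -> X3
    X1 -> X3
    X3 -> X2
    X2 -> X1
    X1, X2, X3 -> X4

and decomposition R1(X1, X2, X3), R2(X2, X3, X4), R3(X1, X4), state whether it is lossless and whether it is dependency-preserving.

lossless and dependency-preserving

Lossless test (chase): Rows 1 and 3 agree on X1; apply X1→X3 and equate their X3 entries. Rows 1 and 3 agree on X3; apply X3→X2 and equate their X2 entries. Rows 1 and 2 agree on X2; apply X2→X1 and equate their X1 entries. Rows 1 and 2 agree on X1, X2, X3; apply X1, X2, X3→X4 and equate their X4 entries. Row 1 is now all distinguished symbols — the join is lossless.
Dependency preservation: X1, X2, X3 → X4 is not contained in any single fragment, but the restricted closure of its left-hand side across the fragments still reaches the right-hand side; the remaining FDs each lie inside some fragment. All dependencies are preserved.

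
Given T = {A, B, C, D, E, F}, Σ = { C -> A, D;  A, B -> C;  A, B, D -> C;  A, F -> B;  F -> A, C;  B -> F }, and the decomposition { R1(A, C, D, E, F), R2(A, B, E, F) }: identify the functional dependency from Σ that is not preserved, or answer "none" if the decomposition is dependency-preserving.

none

C → A, D lies within R1.
A, B → C: restricted closure across fragments reaches C.
A, B, D → C: restricted closure across fragments reaches C.
A, F → B lies within R2.
F → A, C lies within R1.
B → F lies within R2.
Every dependency is enforceable on the fragments, so the decomposition is dependency-preserving.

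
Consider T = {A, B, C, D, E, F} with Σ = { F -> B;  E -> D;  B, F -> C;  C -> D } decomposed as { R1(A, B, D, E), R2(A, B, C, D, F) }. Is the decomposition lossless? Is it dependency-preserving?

Lossless test: (A, B, D)⁺ = {A, B, D}, which is a superkey of neither fragment — lossy.
Dependency preservation: every FD's attributes lie within a single fragment, so each can be enforced locally — preserved.

lossy but dependency-preserving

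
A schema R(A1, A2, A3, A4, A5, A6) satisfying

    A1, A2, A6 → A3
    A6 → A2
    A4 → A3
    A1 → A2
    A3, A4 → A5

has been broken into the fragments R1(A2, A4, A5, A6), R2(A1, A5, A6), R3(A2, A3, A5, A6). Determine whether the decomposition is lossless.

Chase test. Columns are A1, A2, A3, A4, A5, A6; row i has aⱼ where attribute j ∈ Ri, else bᵢⱼ.
Initial tableau (one row per fragment):
  row 1: b11 a2 b13 a4 a5 a6
  row 2: a1 b22 b23 b24 a5 a6
  row 3: b31 a2 a3 b34 a5 a6
Rows 1 and 2 agree on A6; apply A6→A2 and equate their A2 entries.
No row becomes fully distinguished — the join is lossy.

No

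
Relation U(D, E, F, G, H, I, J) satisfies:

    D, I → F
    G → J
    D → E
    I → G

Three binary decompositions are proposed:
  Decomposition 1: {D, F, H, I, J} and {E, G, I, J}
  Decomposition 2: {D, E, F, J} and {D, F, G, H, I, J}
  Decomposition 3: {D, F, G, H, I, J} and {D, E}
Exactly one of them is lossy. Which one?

Decomposition 1: common = {I, J}, closure = {G, I, J} → lossy.
Decomposition 2: common = {D, F, J}, closure = {D, E, F, J} → lossless.
Decomposition 3: common = {D}, closure = {D, E} → lossless.

Decomposition 1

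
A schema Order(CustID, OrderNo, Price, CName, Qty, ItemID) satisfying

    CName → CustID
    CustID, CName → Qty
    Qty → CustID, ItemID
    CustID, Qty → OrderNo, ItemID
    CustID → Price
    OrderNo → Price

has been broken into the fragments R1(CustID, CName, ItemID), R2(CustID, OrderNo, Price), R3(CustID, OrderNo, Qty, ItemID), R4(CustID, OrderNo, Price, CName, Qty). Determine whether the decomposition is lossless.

Yes

Chase test. Columns are CustID, OrderNo, Price, CName, Qty, ItemID; row i has aⱼ where attribute j ∈ Ri, else bᵢⱼ.
Initial tableau (one row per fragment):
  row 1: a1 b12 b13 a4 b15 a6
  row 2: a1 a2 a3 b24 b25 b26
  row 3: a1 a2 b33 b34 a5 a6
  row 4: a1 a2 a3 a4 a5 b46
Rows 1 and 4 agree on CustID, CName; apply CustID, CName→Qty and equate their Qty entries.
Rows 1 and 4 agree on Qty; apply Qty→CustID, ItemID and equate their CustID, ItemID entries.
Rows 1 and 3 agree on CustID, Qty; apply CustID, Qty→OrderNo, ItemID and equate their OrderNo, ItemID entries.
Rows 1 and 2 agree on CustID; apply CustID→Price and equate their Price entries.
Rows 1 and 3 agree on CustID; apply CustID→Price and equate their Price entries.
Row 1 is now all distinguished symbols — the join is lossless.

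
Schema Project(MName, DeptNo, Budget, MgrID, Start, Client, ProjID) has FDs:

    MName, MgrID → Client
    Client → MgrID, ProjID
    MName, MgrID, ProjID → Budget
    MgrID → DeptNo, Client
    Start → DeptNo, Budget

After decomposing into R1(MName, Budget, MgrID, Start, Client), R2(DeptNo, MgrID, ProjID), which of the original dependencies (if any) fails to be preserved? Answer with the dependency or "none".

Start → DeptNo, Budget

Check Start → DeptNo, Budget: no single fragment contains all of {DeptNo, Budget, Start}, and the restricted closure of {Start} across the fragments never reaches {DeptNo, Budget}.
MName, MgrID → Client is preserved.
Client → MgrID, ProjID is preserved.
MName, MgrID, ProjID → Budget is preserved.
MgrID → DeptNo, Client is preserved.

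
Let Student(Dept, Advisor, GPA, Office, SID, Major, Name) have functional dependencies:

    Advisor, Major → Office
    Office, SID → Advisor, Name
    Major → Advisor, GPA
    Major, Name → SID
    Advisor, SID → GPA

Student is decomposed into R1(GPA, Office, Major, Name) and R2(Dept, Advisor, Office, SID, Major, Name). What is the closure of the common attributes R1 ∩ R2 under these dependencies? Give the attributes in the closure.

R1 ∩ R2 = {Office, Major, Name}.
Major → Advisor, GPA applies, adding Advisor, GPA
Major, Name → SID applies, adding SID
Closure: {Advisor, GPA, Office, SID, Major, Name}.

Advisor, GPA, Office, SID, Major, Name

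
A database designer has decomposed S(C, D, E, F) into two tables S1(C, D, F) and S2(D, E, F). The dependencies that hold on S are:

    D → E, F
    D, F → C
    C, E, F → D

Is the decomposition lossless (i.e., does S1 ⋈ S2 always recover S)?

Common attributes: S1 ∩ S2 = {D, F}.
Closure of {D, F}: D → E, F applies, adding E; D, F → C applies, adding C. So (D, F)⁺ = {C, D, E, F}.
This closure contains every attribute of S1, so S1 ∩ S2 → S1. The join is lossless.

Yes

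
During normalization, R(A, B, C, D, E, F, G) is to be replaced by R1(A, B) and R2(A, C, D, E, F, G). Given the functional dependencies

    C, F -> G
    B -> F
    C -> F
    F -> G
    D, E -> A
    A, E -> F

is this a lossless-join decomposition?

Common attributes: R1 ∩ R2 = {A}.
No dependency enlarges {A}, so (A)⁺ = {A}.
The closure contains neither all of R1 = {A, B} nor all of R2 = {A, C, D, E, F, G}, so the common attributes are not a superkey of either fragment. The join is lossy.

No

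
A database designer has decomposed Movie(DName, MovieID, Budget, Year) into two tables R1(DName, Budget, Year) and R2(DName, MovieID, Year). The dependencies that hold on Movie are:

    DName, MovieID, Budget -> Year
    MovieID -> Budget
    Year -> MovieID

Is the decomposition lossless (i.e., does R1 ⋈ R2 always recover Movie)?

Yes

Common attributes: R1 ∩ R2 = {DName, Year}.
Closure of {DName, Year}: Year → MovieID applies, adding MovieID; MovieID → Budget applies, adding Budget. So (DName, Year)⁺ = {DName, MovieID, Budget, Year}.
This closure contains every attribute of R1, so R1 ∩ R2 → R1. The join is lossless.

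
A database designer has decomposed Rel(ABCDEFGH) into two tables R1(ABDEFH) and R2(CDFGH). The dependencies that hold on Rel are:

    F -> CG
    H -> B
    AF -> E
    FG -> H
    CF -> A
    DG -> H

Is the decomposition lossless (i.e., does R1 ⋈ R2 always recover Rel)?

Common attributes: R1 ∩ R2 = {DFH}.
Closure of {DFH}: F → CG applies, adding CG; H → B applies, adding B; CF → A applies, adding A; AF → E applies, adding E. So (DFH)⁺ = {ABCDEFGH}.
This closure contains every attribute of R1, so R1 ∩ R2 → R1. The join is lossless.

Yes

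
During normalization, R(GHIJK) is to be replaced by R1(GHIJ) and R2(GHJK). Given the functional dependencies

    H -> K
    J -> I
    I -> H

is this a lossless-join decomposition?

Yes

Common attributes: R1 ∩ R2 = {GHJ}.
Closure of {GHJ}: H → K applies, adding K; J → I applies, adding I. So (GHJ)⁺ = {GHIJK}.
This closure contains every attribute of R1, so R1 ∩ R2 → R1. The join is lossless.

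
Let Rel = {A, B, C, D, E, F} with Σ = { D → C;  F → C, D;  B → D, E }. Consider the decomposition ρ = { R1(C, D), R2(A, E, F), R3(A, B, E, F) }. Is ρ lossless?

No

Chase test. Columns are A, B, C, D, E, F; row i has aⱼ where attribute j ∈ Ri, else bᵢⱼ.
Initial tableau (one row per fragment):
  row 1: b11 b12 a3 a4 b15 b16
  row 2: a1 b22 b23 b24 a5 a6
  row 3: a1 a2 b33 b34 a5 a6
Rows 2 and 3 agree on F; apply F→C, D and equate their C, D entries.
No row becomes fully distinguished — the join is lossy.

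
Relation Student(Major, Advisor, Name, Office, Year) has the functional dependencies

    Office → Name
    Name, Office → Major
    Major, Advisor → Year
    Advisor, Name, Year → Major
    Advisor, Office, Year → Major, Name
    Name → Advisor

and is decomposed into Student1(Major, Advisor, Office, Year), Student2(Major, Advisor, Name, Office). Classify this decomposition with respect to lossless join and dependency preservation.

Lossless test: (Major, Advisor, Office)⁺ = {Major, Advisor, Name, Office, Year}, which contains all of one fragment — lossless.
Dependency preservation: the restricted closure of {Advisor, Name, Year} across the fragments never reaches {Major}, so Advisor, Name, Year → Major cannot be enforced without a join — not preserved.

lossless but not dependency-preserving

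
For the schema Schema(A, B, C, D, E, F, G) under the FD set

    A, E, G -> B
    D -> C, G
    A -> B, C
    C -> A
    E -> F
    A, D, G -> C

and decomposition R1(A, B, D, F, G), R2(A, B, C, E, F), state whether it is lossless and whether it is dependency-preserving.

lossy but dependency-preserving

Lossless test: (A, B, F)⁺ = {A, B, C, F}, which is a superkey of neither fragment — lossy.
Dependency preservation: A, E, G → B; D → C, G; A, D, G → C are not contained in any single fragment, but the restricted closure of each left-hand side across the fragments still reaches the right-hand side; the remaining FDs each lie inside some fragment. All dependencies are preserved.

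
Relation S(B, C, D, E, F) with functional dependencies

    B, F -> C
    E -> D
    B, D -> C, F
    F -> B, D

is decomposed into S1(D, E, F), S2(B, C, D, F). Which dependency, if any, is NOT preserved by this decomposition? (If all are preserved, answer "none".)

B, F → C lies within S2.
E → D lies within S1.
B, D → C, F lies within S2.
F → B, D lies within S2.
Every dependency is enforceable on the fragments, so the decomposition is dependency-preserving.

none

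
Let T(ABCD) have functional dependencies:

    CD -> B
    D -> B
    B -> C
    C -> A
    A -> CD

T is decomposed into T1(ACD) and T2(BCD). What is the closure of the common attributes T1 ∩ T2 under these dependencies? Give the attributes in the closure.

ABCD

T1 ∩ T2 = {CD}.
CD → B applies, adding B
C → A applies, adding A
Closure: {ABCD}.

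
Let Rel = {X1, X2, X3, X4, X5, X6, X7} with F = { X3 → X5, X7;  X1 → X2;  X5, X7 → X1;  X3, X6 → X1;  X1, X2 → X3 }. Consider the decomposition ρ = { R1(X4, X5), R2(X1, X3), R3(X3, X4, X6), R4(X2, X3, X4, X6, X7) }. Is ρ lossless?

Chase test. Columns are X1, X2, X3, X4, X5, X6, X7; row i has aⱼ where attribute j ∈ Ri, else bᵢⱼ.
Initial tableau (one row per fragment):
  row 1: b11 b12 b13 a4 a5 b16 b17
  row 2: a1 b22 a3 b24 b25 b26 b27
  row 3: b31 b32 a3 a4 b35 a6 b37
  row 4: b41 a2 a3 a4 b45 a6 a7
Rows 2 and 3 agree on X3; apply X3→X5, X7 and equate their X5, X7 entries.
Rows 2 and 4 agree on X3; apply X3→X5, X7 and equate their X5, X7 entries.
Rows 2 and 3 agree on X5, X7; apply X5, X7→X1 and equate their X1 entries.
Rows 2 and 4 agree on X5, X7; apply X5, X7→X1 and equate their X1 entries.
Rows 2 and 3 agree on X1; apply X1→X2 and equate their X2 entries.
Rows 2 and 4 agree on X1; apply X1→X2 and equate their X2 entries.
No row becomes fully distinguished — the join is lossy.

No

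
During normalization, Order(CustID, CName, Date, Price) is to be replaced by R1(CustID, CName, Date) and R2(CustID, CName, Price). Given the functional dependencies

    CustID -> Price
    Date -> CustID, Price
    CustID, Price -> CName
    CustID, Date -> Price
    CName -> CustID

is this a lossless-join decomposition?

Yes

Common attributes: R1 ∩ R2 = {CustID, CName}.
Closure of {CustID, CName}: CustID → Price applies, adding Price. So (CustID, CName)⁺ = {CustID, CName, Price}.
This closure contains every attribute of R2, so R1 ∩ R2 → R2. The join is lossless.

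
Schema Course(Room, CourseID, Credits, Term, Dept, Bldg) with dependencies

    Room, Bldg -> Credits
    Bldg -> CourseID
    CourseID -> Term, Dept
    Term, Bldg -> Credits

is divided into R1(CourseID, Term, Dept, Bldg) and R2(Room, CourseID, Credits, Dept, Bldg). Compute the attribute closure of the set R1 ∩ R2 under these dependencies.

CourseID, Credits, Term, Dept, Bldg

R1 ∩ R2 = {CourseID, Dept, Bldg}.
CourseID → Term, Dept applies, adding Term
Term, Bldg → Credits applies, adding Credits
Closure: {CourseID, Credits, Term, Dept, Bldg}.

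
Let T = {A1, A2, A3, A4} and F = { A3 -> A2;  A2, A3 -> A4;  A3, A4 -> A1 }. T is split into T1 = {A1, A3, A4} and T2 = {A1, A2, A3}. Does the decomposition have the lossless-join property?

Yes

Common attributes: T1 ∩ T2 = {A1, A3}.
Closure of {A1, A3}: A3 → A2 applies, adding A2; A2, A3 → A4 applies, adding A4. So (A1, A3)⁺ = {A1, A2, A3, A4}.
This closure contains every attribute of T1, so T1 ∩ T2 → T1. The join is lossless.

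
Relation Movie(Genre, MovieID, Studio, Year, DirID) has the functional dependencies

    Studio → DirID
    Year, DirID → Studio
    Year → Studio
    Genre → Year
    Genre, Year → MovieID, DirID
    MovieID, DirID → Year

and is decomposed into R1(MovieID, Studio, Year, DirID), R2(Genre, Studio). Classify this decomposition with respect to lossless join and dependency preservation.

Lossless test: (Studio)⁺ = {Studio, DirID}, which is a superkey of neither fragment — lossy.
Dependency preservation: the restricted closure of {Genre} across the fragments never reaches {Year}, so Genre → Year cannot be enforced without a join — not preserved.

lossy and not dependency-preserving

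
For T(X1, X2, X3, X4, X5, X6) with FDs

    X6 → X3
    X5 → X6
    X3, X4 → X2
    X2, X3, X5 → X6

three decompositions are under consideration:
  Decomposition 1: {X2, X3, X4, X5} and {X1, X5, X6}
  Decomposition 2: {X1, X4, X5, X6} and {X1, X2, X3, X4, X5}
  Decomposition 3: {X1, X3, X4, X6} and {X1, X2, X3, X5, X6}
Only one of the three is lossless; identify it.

Decomposition 2

Decomposition 1: common = {X5}, closure = {X3, X5, X6} → lossy.
Decomposition 2: common = {X1, X4, X5}, closure = {X1, X2, X3, X4, X5, X6} → lossless.
Decomposition 3: common = {X1, X3, X6}, closure = {X1, X3, X6} → lossy.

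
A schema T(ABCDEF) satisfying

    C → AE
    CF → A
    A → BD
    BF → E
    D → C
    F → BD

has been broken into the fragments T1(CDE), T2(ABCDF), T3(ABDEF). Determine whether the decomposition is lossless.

Chase test. Columns are ABCDEF; row i has aⱼ where attribute j ∈ Ti, else bᵢⱼ.
Initial tableau (one row per fragment):
  row 1: b11 b12 a3 a4 a5 b16
  row 2: a1 a2 a3 a4 b25 a6
  row 3: a1 a2 b33 a4 a5 a6
Rows 1 and 2 agree on C; apply C→AE and equate their AE entries.
Rows 1 and 2 agree on A; apply A→BD and equate their BD entries.
Rows 1 and 3 agree on D; apply D→C and equate their C entries.
Row 2 is now all distinguished symbols — the join is lossless.

Yes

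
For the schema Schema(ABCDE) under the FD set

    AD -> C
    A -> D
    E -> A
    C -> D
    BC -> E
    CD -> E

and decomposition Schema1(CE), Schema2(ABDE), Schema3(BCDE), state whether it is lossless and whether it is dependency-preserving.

lossless and dependency-preserving

Lossless test (chase): Rows 1 and 2 agree on E; apply E→A and equate their A entries. Rows 1 and 3 agree on E; apply E→A and equate their A entries. Rows 1 and 3 agree on C; apply C→D and equate their D entries. Rows 1 and 2 agree on AD; apply AD→C and equate their C entries. Row 2 is now all distinguished symbols — the join is lossless.
Dependency preservation: AD → C is not contained in any single fragment, but the restricted closure of its left-hand side across the fragments still reaches the right-hand side; the remaining FDs each lie inside some fragment. All dependencies are preserved.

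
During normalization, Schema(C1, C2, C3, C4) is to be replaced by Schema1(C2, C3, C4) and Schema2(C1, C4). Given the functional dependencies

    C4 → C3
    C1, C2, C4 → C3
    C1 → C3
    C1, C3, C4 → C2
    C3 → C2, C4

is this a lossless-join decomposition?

Common attributes: Schema1 ∩ Schema2 = {C4}.
Closure of {C4}: C4 → C3 applies, adding C3; C3 → C2, C4 applies, adding C2. So (C4)⁺ = {C2, C3, C4}.
This closure contains every attribute of Schema1, so Schema1 ∩ Schema2 → Schema1. The join is lossless.

Yes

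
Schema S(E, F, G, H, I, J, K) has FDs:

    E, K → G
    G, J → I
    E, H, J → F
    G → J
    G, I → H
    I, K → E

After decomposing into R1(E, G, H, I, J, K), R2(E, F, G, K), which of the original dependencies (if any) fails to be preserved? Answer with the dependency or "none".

E, H, J → F

Check E, H, J → F: no single fragment contains all of {E, F, H, J}, and the restricted closure of {E, H, J} across the fragments never reaches {F}.
E, K → G is preserved.
G, J → I is preserved.
G → J is preserved.
G, I → H is preserved.
I, K → E is preserved.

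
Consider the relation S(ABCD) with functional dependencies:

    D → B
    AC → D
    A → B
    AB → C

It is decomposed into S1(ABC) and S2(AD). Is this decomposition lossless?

Common attributes: S1 ∩ S2 = {A}.
Closure of {A}: A → B applies, adding B; AB → C applies, adding C; AC → D applies, adding D. So (A)⁺ = {ABCD}.
This closure contains every attribute of S1, so S1 ∩ S2 → S1. The join is lossless.

Yes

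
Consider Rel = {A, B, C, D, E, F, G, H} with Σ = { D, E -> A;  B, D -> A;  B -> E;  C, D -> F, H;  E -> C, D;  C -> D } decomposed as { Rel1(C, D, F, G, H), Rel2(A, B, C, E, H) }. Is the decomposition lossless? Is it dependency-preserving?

lossy but dependency-preserving

Lossless test: (C, H)⁺ = {C, D, F, H}, which is a superkey of neither fragment — lossy.
Dependency preservation: D, E → A; B, D → A; E → C, D are not contained in any single fragment, but the restricted closure of each left-hand side across the fragments still reaches the right-hand side; the remaining FDs each lie inside some fragment. All dependencies are preserved.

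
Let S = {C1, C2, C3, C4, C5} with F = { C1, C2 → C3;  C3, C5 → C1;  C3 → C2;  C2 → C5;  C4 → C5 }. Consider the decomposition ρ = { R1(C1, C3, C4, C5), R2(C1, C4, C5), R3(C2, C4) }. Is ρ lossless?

Chase test. Columns are C1, C2, C3, C4, C5; row i has aⱼ where attribute j ∈ Ri, else bᵢⱼ.
Initial tableau (one row per fragment):
  row 1: a1 b12 a3 a4 a5
  row 2: a1 b22 b23 a4 a5
  row 3: b31 a2 b33 a4 b35
Rows 1 and 3 agree on C4; apply C4→C5 and equate their C5 entries.
No row becomes fully distinguished — the join is lossy.

No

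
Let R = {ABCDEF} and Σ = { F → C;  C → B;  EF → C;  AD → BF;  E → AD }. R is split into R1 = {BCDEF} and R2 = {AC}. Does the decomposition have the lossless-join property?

Common attributes: R1 ∩ R2 = {C}.
Closure of {C}: C → B applies, adding B. So (C)⁺ = {BC}.
The closure contains neither all of R1 = {BCDEF} nor all of R2 = {AC}, so the common attributes are not a superkey of either fragment. The join is lossy.

No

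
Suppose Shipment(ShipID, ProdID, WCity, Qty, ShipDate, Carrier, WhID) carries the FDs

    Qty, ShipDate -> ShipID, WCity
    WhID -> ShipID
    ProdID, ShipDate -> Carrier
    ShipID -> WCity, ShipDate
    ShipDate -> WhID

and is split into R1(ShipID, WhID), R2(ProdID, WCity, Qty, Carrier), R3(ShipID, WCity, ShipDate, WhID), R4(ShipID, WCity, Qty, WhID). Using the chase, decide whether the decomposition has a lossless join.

Chase test. Columns are ShipID, ProdID, WCity, Qty, ShipDate, Carrier, WhID; row i has aⱼ where attribute j ∈ Ri, else bᵢⱼ.
Initial tableau (one row per fragment):
  row 1: a1 b12 b13 b14 b15 b16 a7
  row 2: b21 a2 a3 a4 b25 a6 b27
  row 3: a1 b32 a3 b34 a5 b36 a7
  row 4: a1 b42 a3 a4 b45 b46 a7
Rows 1 and 3 agree on ShipID; apply ShipID→WCity, ShipDate and equate their WCity, ShipDate entries.
Rows 1 and 4 agree on ShipID; apply ShipID→WCity, ShipDate and equate their WCity, ShipDate entries.
No row becomes fully distinguished — the join is lossy.

No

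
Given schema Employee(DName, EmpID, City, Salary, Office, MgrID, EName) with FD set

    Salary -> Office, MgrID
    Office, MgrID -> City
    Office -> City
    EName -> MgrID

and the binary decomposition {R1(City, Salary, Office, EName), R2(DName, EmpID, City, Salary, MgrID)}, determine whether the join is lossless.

No

Common attributes: R1 ∩ R2 = {City, Salary}.
Closure of {City, Salary}: Salary → Office, MgrID applies, adding Office, MgrID. So (City, Salary)⁺ = {City, Salary, Office, MgrID}.
The closure contains neither all of R1 = {City, Salary, Office, EName} nor all of R2 = {DName, EmpID, City, Salary, MgrID}, so the common attributes are not a superkey of either fragment. The join is lossy.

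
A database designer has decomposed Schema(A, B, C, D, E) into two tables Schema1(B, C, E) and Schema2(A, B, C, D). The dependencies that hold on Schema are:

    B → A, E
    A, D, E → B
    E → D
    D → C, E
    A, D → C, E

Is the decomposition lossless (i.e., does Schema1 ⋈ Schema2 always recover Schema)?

Yes

Common attributes: Schema1 ∩ Schema2 = {B, C}.
Closure of {B, C}: B → A, E applies, adding A, E; E → D applies, adding D. So (B, C)⁺ = {A, B, C, D, E}.
This closure contains every attribute of Schema1, so Schema1 ∩ Schema2 → Schema1. The join is lossless.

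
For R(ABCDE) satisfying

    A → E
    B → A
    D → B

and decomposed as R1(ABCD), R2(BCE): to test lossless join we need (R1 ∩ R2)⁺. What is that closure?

R1 ∩ R2 = {BC}.
B → A applies, adding A
A → E applies, adding E
Closure: {ABCE}.

ABCE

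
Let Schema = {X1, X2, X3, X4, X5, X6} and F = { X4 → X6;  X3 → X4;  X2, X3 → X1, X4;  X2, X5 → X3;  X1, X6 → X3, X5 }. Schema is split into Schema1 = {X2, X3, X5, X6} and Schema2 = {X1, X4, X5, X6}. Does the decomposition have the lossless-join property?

No

Common attributes: Schema1 ∩ Schema2 = {X5, X6}.
No dependency enlarges {X5, X6}, so (X5, X6)⁺ = {X5, X6}.
The closure contains neither all of Schema1 = {X2, X3, X5, X6} nor all of Schema2 = {X1, X4, X5, X6}, so the common attributes are not a superkey of either fragment. The join is lossy.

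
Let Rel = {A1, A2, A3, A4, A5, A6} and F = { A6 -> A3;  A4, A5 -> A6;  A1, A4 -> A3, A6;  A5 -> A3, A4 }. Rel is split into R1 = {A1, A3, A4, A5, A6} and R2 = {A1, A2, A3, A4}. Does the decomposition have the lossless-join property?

Common attributes: R1 ∩ R2 = {A1, A3, A4}.
Closure of {A1, A3, A4}: A1, A4 → A3, A6 applies, adding A6. So (A1, A3, A4)⁺ = {A1, A3, A4, A6}.
The closure contains neither all of R1 = {A1, A3, A4, A5, A6} nor all of R2 = {A1, A2, A3, A4}, so the common attributes are not a superkey of either fragment. The join is lossy.

No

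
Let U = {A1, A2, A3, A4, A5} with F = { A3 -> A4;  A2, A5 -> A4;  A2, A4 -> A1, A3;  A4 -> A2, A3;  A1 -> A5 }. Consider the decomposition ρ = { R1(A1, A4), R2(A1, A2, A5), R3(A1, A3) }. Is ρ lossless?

No

Chase test. Columns are A1, A2, A3, A4, A5; row i has aⱼ where attribute j ∈ Ri, else bᵢⱼ.
Initial tableau (one row per fragment):
  row 1: a1 b12 b13 a4 b15
  row 2: a1 a2 b23 b24 a5
  row 3: a1 b32 a3 b34 b35
Rows 1 and 2 agree on A1; apply A1→A5 and equate their A5 entries.
Rows 1 and 3 agree on A1; apply A1→A5 and equate their A5 entries.
No row becomes fully distinguished — the join is lossy.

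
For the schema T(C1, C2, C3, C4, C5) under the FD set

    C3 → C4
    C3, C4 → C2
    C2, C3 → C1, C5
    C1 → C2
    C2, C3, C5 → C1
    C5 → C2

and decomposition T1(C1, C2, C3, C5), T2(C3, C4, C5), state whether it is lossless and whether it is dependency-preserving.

Lossless test: (C3, C5)⁺ = {C1, C2, C3, C4, C5}, which contains all of one fragment — lossless.
Dependency preservation: C3, C4 → C2 is not contained in any single fragment, but the restricted closure of its left-hand side across the fragments still reaches the right-hand side; the remaining FDs each lie inside some fragment. All dependencies are preserved.

lossless and dependency-preserving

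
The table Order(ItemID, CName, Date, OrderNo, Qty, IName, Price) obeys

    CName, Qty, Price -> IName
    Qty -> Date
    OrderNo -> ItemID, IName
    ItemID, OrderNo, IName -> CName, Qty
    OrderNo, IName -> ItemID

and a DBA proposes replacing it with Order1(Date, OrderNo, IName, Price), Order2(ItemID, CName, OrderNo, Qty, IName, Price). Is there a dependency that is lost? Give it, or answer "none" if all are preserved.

Check Qty → Date: no single fragment contains all of {Date, Qty}, and the restricted closure of {Qty} across the fragments never reaches {Date}.
CName, Qty, Price → IName is preserved.
OrderNo → ItemID, IName is preserved.
ItemID, OrderNo, IName → CName, Qty is preserved.
OrderNo, IName → ItemID is preserved.

Qty -> Date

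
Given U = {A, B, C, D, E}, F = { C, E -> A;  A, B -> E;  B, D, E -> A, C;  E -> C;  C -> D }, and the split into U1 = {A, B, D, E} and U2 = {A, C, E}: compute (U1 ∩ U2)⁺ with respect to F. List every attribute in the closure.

A, C, D, E

U1 ∩ U2 = {A, E}.
E → C applies, adding C
C → D applies, adding D
Closure: {A, C, D, E}.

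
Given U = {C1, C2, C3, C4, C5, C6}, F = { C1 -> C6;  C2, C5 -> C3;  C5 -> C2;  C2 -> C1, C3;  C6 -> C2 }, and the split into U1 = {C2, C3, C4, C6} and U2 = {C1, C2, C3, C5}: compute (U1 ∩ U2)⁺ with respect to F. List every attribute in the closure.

U1 ∩ U2 = {C2, C3}.
C2 → C1, C3 applies, adding C1
C1 → C6 applies, adding C6
Closure: {C1, C2, C3, C6}.

C1, C2, C3, C6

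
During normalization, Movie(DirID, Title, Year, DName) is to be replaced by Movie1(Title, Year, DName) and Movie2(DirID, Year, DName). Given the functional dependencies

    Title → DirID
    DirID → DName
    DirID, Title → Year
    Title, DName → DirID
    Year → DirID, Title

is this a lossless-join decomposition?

Common attributes: Movie1 ∩ Movie2 = {Year, DName}.
Closure of {Year, DName}: Year → DirID, Title applies, adding DirID, Title. So (Year, DName)⁺ = {DirID, Title, Year, DName}.
This closure contains every attribute of Movie1, so Movie1 ∩ Movie2 → Movie1. The join is lossless.

Yes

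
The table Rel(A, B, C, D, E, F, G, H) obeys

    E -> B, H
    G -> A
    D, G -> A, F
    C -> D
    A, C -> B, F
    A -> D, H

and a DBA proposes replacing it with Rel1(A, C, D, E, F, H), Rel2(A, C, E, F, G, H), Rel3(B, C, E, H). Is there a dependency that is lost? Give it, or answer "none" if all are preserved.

Check A, C → B, F: no single fragment contains all of {A, B, C, F}, and the restricted closure of {A, C} across the fragments never reaches {B, F}.
E → B, H is preserved.
G → A is preserved.
D, G → A, F is preserved.
C → D is preserved.
A → D, H is preserved.

A, C -> B, F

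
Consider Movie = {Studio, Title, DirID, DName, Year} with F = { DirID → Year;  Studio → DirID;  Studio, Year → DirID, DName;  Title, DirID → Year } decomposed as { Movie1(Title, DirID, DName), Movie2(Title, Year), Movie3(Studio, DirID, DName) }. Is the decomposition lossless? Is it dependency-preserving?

lossy and not dependency-preserving

Lossless test (chase): Rows 1 and 3 agree on DirID; apply DirID→Year and equate their Year entries. No row becomes fully distinguished — the join is lossy.
Dependency preservation: the restricted closure of {DirID} across the fragments never reaches {Year}, so DirID → Year cannot be enforced without a join — not preserved.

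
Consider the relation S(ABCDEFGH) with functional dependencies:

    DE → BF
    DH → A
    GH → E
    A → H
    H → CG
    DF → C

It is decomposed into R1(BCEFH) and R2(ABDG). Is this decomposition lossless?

Common attributes: R1 ∩ R2 = {B}.
No dependency enlarges {B}, so (B)⁺ = {B}.
The closure contains neither all of R1 = {BCEFH} nor all of R2 = {ABDG}, so the common attributes are not a superkey of either fragment. The join is lossy.

No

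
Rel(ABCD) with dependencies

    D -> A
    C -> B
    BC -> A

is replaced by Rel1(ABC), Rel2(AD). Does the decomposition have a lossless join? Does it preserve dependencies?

lossy but dependency-preserving

Lossless test: (A)⁺ = {A}, which is a superkey of neither fragment — lossy.
Dependency preservation: every FD's attributes lie within a single fragment, so each can be enforced locally — preserved.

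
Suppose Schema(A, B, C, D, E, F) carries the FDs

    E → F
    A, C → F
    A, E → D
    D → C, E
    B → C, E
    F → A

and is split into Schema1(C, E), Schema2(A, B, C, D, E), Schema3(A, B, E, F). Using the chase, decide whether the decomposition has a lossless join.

Yes

Chase test. Columns are A, B, C, D, E, F; row i has aⱼ where attribute j ∈ Schemai, else bᵢⱼ.
Initial tableau (one row per fragment):
  row 1: b11 b12 a3 b14 a5 b16
  row 2: a1 a2 a3 a4 a5 b26
  row 3: a1 a2 b33 b34 a5 a6
Rows 1 and 2 agree on E; apply E→F and equate their F entries.
Rows 1 and 3 agree on E; apply E→F and equate their F entries.
Rows 2 and 3 agree on A, E; apply A, E→D and equate their D entries.
Rows 2 and 3 agree on D; apply D→C, E and equate their C, E entries.
Rows 1 and 2 agree on F; apply F→A and equate their A entries.
Rows 1 and 2 agree on A, E; apply A, E→D and equate their D entries.
Row 2 is now all distinguished symbols — the join is lossless.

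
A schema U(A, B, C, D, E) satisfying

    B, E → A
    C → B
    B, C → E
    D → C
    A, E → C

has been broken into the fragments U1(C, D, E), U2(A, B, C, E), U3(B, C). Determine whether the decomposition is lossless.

Chase test. Columns are A, B, C, D, E; row i has aⱼ where attribute j ∈ Ui, else bᵢⱼ.
Initial tableau (one row per fragment):
  row 1: b11 b12 a3 a4 a5
  row 2: a1 a2 a3 b24 a5
  row 3: b31 a2 a3 b34 b35
Rows 1 and 2 agree on C; apply C→B and equate their B entries.
Rows 1 and 3 agree on B, C; apply B, C→E and equate their E entries.
Rows 1 and 2 agree on B, E; apply B, E→A and equate their A entries.
Rows 1 and 3 agree on B, E; apply B, E→A and equate their A entries.
Row 1 is now all distinguished symbols — the join is lossless.

Yes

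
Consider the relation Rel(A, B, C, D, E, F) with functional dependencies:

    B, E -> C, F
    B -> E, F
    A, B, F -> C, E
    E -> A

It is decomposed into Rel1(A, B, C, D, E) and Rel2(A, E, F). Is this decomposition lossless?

No

Common attributes: Rel1 ∩ Rel2 = {A, E}.
No dependency enlarges {A, E}, so (A, E)⁺ = {A, E}.
The closure contains neither all of Rel1 = {A, B, C, D, E} nor all of Rel2 = {A, E, F}, so the common attributes are not a superkey of either fragment. The join is lossy.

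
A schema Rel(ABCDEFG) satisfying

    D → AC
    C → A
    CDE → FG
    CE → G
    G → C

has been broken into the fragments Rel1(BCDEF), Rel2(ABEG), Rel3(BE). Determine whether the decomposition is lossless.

Chase test. Columns are ABCDEFG; row i has aⱼ where attribute j ∈ Reli, else bᵢⱼ.
Initial tableau (one row per fragment):
  row 1: b11 a2 a3 a4 a5 a6 b17
  row 2: a1 a2 b23 b24 a5 b26 a7
  row 3: b31 a2 b33 b34 a5 b36 b37
No row becomes fully distinguished — the join is lossy.

No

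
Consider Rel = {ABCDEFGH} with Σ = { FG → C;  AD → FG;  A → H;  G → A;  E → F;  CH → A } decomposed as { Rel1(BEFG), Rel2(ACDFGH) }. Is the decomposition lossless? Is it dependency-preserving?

lossy but dependency-preserving

Lossless test: (FG)⁺ = {ACFGH}, which is a superkey of neither fragment — lossy.
Dependency preservation: every FD's attributes lie within a single fragment, so each can be enforced locally — preserved.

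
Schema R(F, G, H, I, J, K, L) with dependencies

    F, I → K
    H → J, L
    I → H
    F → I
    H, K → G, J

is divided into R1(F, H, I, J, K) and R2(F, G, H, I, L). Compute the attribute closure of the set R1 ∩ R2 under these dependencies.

F, G, H, I, J, K, L

R1 ∩ R2 = {F, H, I}.
F, I → K applies, adding K
H → J, L applies, adding J, L
H, K → G, J applies, adding G
Closure: {F, G, H, I, J, K, L}.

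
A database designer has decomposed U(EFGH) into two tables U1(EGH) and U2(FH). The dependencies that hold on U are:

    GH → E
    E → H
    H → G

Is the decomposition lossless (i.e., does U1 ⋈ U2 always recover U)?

Common attributes: U1 ∩ U2 = {H}.
Closure of {H}: H → G applies, adding G; GH → E applies, adding E. So (H)⁺ = {EGH}.
This closure contains every attribute of U1, so U1 ∩ U2 → U1. The join is lossless.

Yes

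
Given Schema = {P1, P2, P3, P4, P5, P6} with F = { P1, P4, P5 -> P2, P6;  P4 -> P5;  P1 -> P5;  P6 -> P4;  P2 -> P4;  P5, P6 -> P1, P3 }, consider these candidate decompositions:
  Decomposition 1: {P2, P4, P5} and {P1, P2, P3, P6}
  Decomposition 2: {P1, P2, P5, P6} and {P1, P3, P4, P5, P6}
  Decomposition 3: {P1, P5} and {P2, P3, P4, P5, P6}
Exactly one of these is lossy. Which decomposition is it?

Decomposition 1: common = {P2}, closure = {P2, P4, P5} → lossless.
Decomposition 2: common = {P1, P5, P6}, closure = {P1, P2, P3, P4, P5, P6} → lossless.
Decomposition 3: common = {P5}, closure = {P5} → lossy.

Decomposition 3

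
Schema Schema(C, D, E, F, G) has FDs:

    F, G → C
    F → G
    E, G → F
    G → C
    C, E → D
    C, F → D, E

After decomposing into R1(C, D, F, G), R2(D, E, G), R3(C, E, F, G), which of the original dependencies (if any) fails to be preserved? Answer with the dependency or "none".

Check C, E → D: no single fragment contains all of {C, D, E}, and the restricted closure of {C, E} across the fragments never reaches {D}.
F, G → C is preserved.
F → G is preserved.
E, G → F is preserved.
G → C is preserved.
C, F → D, E is preserved.

C, E → D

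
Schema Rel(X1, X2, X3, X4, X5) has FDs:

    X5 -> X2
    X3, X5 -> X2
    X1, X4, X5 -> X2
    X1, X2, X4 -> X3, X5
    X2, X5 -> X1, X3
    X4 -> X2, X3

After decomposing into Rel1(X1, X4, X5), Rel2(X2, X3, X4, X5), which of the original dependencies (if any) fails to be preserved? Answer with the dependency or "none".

none

X5 → X2 lies within Rel2.
X3, X5 → X2 lies within Rel2.
X1, X4, X5 → X2: restricted closure across fragments reaches X2.
X1, X2, X4 → X3, X5: restricted closure across fragments reaches X3, X5.
X2, X5 → X1, X3: restricted closure across fragments reaches X1, X3.
X4 → X2, X3 lies within Rel2.
Every dependency is enforceable on the fragments, so the decomposition is dependency-preserving.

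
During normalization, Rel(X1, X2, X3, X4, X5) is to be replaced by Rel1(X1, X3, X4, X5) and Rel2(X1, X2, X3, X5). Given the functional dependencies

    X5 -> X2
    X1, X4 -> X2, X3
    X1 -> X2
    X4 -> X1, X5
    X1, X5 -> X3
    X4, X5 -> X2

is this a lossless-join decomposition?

Common attributes: Rel1 ∩ Rel2 = {X1, X3, X5}.
Closure of {X1, X3, X5}: X5 → X2 applies, adding X2. So (X1, X3, X5)⁺ = {X1, X2, X3, X5}.
This closure contains every attribute of Rel2, so Rel1 ∩ Rel2 → Rel2. The join is lossless.

Yes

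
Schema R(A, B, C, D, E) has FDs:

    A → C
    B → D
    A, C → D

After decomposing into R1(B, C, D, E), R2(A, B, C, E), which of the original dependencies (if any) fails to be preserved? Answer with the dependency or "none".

A, C → D

Check A, C → D: no single fragment contains all of {A, C, D}, and the restricted closure of {A, C} across the fragments never reaches {D}.
A → C is preserved.
B → D is preserved.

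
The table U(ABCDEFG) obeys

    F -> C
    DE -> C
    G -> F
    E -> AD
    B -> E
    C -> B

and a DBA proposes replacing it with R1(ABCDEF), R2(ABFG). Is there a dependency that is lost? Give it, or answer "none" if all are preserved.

none

F → C lies within R1.
DE → C lies within R1.
G → F lies within R2.
E → AD lies within R1.
B → E lies within R1.
C → B lies within R1.
Every dependency is enforceable on the fragments, so the decomposition is dependency-preserving.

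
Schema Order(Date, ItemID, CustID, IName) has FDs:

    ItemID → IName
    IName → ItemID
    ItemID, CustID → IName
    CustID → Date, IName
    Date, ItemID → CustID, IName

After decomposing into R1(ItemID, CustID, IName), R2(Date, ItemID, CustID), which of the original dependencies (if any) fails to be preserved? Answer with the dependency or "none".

ItemID → IName lies within R1.
IName → ItemID lies within R1.
ItemID, CustID → IName lies within R1.
CustID → Date, IName: restricted closure across fragments reaches Date, IName.
Date, ItemID → CustID, IName: restricted closure across fragments reaches CustID, IName.
Every dependency is enforceable on the fragments, so the decomposition is dependency-preserving.

none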